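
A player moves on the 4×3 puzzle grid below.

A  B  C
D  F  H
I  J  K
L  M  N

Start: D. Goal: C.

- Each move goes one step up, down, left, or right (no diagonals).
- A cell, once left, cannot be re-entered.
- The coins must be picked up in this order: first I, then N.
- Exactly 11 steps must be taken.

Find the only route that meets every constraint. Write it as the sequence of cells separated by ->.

D -> A -> B -> F -> J -> I -> L -> M -> N -> K -> H -> C

The waypoints must appear in the order I, N, with no cell reused.
Route from D: up 1 to A, right 1 to B, down 2 to J, left 1 to I, down 1 to L, right 2 to N, up 3 to C — 11 moves in all.
Check: order respected (I at step 5, N at step 8); 11 moves as required.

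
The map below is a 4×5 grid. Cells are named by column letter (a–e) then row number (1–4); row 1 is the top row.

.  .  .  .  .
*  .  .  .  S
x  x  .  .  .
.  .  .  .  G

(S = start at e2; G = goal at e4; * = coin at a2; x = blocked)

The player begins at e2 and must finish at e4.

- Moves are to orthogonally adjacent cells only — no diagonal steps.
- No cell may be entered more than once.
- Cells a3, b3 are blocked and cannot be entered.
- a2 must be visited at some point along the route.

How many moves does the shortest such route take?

12

Any route passes through a2 somewhere between e2 and e4. Summing Manhattan distances along the two legs (e2 → a2 → e4) gives a lower bound of 4 + 6 = 10 moves.
The shortest route satisfying every rule uses 12 moves: e2 → e1 → d1 → c1 → b1 → a1 → a2 → b2 → c2 → c3 → c4 → d4 → e4.
The no-revisit rule (legs can't share cells) pushes the minimum above the 10-move bound; an exhaustive check rules out every length from 10 to 11, leaving 12 as the minimum.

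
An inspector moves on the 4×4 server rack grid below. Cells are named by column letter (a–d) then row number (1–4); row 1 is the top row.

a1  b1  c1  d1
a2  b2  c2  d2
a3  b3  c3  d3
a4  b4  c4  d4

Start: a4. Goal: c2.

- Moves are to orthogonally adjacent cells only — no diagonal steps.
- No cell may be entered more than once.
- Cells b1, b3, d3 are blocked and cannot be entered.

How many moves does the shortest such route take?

The Manhattan distance from a4 to c2 is |4−2| + |1−3| = 4, so at least 4 moves are needed.
A route of 4 moves achieves this: a4 → a3 → a2 → b2 → c2.
Since 4 matches the lower bound, it is optimal.

4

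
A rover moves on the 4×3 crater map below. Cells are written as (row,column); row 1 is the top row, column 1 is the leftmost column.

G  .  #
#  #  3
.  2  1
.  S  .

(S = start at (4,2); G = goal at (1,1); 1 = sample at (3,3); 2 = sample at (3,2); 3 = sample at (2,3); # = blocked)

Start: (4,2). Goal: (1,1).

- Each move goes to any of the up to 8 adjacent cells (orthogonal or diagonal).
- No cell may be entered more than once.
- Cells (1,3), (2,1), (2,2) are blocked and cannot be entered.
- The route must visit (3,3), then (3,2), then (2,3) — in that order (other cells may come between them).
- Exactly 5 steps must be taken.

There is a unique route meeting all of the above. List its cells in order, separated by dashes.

(4,2) - (3,3) - (3,2) - (2,3) - (1,2) - (1,1)

The waypoints must appear in the order (3,3), (3,2), (2,3), with no cell reused.
Route from (4,2): up-right to (3,3), left to (3,2), up-right to (2,3), up-left to (1,2), left to (1,1) — 5 moves in all.
Check: order respected (1 at step 1, 2 at step 2, 3 at step 3); 5 moves as required.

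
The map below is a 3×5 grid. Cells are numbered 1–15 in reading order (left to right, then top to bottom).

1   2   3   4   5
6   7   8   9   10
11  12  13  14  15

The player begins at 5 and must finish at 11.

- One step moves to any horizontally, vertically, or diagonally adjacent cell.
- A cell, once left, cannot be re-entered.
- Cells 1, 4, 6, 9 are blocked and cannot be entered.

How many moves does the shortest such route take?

5

With diagonal moves allowed, the Chebyshev distance max(|Δrow|,|Δcol|) from 5 to 11 is 4, so at least 4 moves are needed.
That bound ignores the blocked cells. Measuring each leg by the fewest moves that actually steer around them (5→11: 5) raises the lower bound to 5.
A route of 5 moves exists: 5 → 10 → 14 → 8 → 7 → 11.
Since 5 matches that lower bound, it is optimal.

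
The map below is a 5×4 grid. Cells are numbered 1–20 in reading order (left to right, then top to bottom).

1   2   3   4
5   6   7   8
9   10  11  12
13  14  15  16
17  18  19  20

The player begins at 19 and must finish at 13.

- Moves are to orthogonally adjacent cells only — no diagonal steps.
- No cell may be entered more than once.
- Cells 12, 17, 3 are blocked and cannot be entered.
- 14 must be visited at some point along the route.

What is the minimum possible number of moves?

Any route passes through 14 somewhere between 19 and 13. Summing Manhattan distances along the two legs (19 → 14 → 13) gives a lower bound of 2 + 1 = 3 moves.
A route of 3 moves achieves this: 19 → 15 → 14 → 13.
Since 3 matches the lower bound, it is optimal.

3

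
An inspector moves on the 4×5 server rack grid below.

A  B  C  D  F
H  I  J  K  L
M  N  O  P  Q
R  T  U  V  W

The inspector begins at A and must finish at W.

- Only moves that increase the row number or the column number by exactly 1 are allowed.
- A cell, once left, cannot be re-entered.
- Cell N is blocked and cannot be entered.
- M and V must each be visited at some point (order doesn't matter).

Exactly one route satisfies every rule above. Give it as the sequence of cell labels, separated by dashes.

Moves only go right or down, so the column and row indices never decrease.
Route from A: 3× down (reaching R), 4× right (reaching W) — 7 moves in all.
Check: all required cells visited.

A - H - M - R - T - U - V - W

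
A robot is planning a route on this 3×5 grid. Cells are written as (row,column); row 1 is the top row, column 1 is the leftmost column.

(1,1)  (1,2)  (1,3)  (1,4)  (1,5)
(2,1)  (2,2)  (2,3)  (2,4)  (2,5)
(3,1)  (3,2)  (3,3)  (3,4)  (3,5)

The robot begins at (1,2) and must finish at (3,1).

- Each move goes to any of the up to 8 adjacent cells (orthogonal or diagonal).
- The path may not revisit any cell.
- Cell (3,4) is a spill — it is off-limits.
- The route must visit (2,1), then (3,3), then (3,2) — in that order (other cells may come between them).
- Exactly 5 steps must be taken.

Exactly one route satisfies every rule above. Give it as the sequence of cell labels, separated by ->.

(1,2) -> (2,1) -> (2,2) -> (3,3) -> (3,2) -> (3,1)

The waypoints must appear in the order (2,1), (3,3), (3,2), with no cell reused.
Route from (1,2): down-left 1 to (2,1), right 1 to (2,2), down-right 1 to (3,3), left 2 to (3,1) — 5 moves in all.
Check: order respected ((2,1) at step 1, (3,3) at step 3, (3,2) at step 4); 5 moves as required.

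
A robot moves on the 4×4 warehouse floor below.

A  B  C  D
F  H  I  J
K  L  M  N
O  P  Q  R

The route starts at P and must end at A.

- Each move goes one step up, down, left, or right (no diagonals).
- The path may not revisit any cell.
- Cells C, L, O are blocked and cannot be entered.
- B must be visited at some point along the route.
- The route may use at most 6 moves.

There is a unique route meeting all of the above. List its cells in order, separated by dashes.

The 6-move cap with required stops at B leaves no slack for detours.
Route from P: right 1 to Q, up 2 to I, left 1 to H, up 1 to B, left 1 to A — 6 moves in all.
Check: all required cells visited; 6 ≤ 6 moves.

P - Q - M - I - H - B - A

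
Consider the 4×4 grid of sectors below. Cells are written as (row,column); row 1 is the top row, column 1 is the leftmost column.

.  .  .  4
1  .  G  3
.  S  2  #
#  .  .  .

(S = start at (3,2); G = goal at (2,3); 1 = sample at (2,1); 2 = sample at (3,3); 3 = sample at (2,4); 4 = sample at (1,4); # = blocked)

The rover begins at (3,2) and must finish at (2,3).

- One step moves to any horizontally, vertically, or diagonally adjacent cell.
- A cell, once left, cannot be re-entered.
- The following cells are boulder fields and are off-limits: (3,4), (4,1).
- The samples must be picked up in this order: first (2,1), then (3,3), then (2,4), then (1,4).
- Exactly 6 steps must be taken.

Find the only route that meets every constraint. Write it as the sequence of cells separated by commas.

(3,2), (2,1), (2,2), (3,3), (2,4), (1,4), (2,3)

The waypoints must appear in the order (2,1), (3,3), (2,4), (1,4), with no cell reused.
Route from (3,2): up-left to (2,1), right to (2,2), down-right to (3,3), up-right to (2,4), up to (1,4), down-left to (2,3) — 6 moves in all.
Check: order respected (1 at step 1, 2 at step 3, 3 at step 4, 4 at step 5); 6 moves as required.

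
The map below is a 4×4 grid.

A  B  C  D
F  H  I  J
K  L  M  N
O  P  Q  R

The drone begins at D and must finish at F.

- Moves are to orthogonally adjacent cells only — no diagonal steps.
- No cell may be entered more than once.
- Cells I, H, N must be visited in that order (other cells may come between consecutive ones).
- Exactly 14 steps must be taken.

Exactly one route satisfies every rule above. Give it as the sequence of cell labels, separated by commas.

D, J, I, C, B, H, L, M, N, R, Q, P, O, K, F

The waypoints must appear in the order I, H, N, with no cell reused.
Route from D: down 1 to J, left 1 to I, up 1 to C, left 1 to B, down 2 to L, right 2 to N, down 1 to R, left 3 to O, up 2 to F — 14 moves in all.
Check: order respected (I at step 2, H at step 5, N at step 8); 14 moves as required.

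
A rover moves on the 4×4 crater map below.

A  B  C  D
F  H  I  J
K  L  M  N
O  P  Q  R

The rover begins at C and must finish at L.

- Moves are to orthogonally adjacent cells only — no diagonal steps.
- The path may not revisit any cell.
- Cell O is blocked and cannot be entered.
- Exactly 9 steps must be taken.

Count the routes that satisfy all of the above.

10

Need simple routes of exactly 9 moves from C to L (Manhattan distance 3, so 3 moves are spent on a detour and 3 undoing it).
Branch systematically from the start, pruning whenever the remaining move budget drops below the Manhattan distance to L or differs from it in parity. Grouping the completions by first move — via B: 6; via D: 4 (no valid completion starts via I) — and summing: 6 + 4 = 10.
That gives 10 routes.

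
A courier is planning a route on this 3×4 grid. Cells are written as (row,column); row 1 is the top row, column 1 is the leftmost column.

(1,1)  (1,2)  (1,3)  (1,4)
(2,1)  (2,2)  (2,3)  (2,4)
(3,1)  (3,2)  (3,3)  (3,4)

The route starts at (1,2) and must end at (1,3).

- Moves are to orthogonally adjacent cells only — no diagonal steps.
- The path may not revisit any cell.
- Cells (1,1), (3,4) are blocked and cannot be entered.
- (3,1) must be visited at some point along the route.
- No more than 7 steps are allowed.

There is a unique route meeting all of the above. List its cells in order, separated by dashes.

The 7-move cap with required stops at (3,1) leaves no slack for detours.
Route from (1,2): down 1 to (2,2), left 1 to (2,1), down 1 to (3,1), right 2 to (3,3), up 2 to (1,3) — 7 moves in all.
Check: all required cells visited; 7 ≤ 7 moves.

(1,2) - (2,2) - (2,1) - (3,1) - (3,2) - (3,3) - (2,3) - (1,3)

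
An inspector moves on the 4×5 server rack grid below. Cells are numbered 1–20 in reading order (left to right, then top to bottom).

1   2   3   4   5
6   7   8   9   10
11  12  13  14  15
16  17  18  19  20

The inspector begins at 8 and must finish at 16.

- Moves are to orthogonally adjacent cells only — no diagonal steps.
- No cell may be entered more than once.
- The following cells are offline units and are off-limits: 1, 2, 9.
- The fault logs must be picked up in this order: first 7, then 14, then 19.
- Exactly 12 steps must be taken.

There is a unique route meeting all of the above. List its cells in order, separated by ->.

8 -> 7 -> 6 -> 11 -> 12 -> 13 -> 14 -> 15 -> 20 -> 19 -> 18 -> 17 -> 16

The waypoints must appear in the order 7, 14, 19, with no cell reused.
Route from 8: left 2 to 6, down 1 to 11, right 4 to 15, down 1 to 20, left 4 to 16 — 12 moves in all.
Check: order respected (7 at step 1, 14 at step 6, 19 at step 9); 12 moves as required.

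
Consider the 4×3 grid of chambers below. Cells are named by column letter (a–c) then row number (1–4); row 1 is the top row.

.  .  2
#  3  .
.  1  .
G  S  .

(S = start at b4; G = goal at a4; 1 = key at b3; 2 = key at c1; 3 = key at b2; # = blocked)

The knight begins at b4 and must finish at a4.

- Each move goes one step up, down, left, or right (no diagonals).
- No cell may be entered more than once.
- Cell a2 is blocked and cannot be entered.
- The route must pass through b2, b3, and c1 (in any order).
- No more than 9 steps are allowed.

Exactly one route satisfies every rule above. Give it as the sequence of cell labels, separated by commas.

The budget equals the shortest possible length, so every move has to be on a shortest route through the required cells.
Route from b4: right 1 to c4, up 3 to c1, left 1 to b1, down 2 to b3, left 1 to a3, down 1 to a4 — 9 moves in all.
Check: all required cells visited; 9 ≤ 9 moves.

b4, c4, c3, c2, c1, b1, b2, b3, a3, a4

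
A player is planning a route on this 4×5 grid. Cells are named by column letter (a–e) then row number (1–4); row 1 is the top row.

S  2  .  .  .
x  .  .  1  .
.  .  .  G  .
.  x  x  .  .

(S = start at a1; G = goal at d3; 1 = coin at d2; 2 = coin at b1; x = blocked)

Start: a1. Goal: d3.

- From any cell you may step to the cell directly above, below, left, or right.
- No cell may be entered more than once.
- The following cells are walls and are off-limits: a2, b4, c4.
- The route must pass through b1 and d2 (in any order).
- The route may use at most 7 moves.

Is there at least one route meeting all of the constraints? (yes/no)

yes

One route that works: a1 → b1 → b2 → c2 → d2 → d3.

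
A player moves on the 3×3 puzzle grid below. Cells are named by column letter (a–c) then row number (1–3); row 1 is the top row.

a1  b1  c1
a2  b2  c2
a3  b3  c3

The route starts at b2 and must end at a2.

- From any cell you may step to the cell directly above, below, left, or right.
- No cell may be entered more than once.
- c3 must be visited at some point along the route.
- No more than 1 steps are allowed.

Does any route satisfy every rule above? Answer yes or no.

Even ignoring the no-revisit rule, getting from b2 to a2 via c3 needs at least 2 + 3 = 5 moves (Manhattan distance per leg), which exceeds the 1-move limit.

no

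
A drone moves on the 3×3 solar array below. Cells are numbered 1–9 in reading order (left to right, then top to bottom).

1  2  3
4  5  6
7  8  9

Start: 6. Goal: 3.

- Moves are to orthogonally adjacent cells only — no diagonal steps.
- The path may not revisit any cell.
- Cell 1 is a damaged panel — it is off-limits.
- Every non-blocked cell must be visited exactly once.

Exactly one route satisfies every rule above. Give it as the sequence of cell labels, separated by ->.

Need to visit all 8 open cells exactly once, starting at 6 and ending at 3.
Route from 6: down to 9, 2× left (reaching 7), up to 4, right to 5, up to 2, right to 3 — 7 moves in all.
Check: all 8 open cells covered.

6 -> 9 -> 8 -> 7 -> 4 -> 5 -> 2 -> 3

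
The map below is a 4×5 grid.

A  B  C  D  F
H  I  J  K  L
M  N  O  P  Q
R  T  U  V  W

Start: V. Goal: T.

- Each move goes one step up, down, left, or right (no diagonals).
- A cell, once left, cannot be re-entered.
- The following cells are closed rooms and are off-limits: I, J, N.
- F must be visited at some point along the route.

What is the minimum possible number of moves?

10

Any route passes through F somewhere between V and T. Summing Manhattan distances along the two legs (V → F → T) gives a lower bound of 4 + 6 = 10 moves.
A route of 10 moves achieves this: V → W → Q → L → F → D → K → P → O → U → T.
Since 10 matches the lower bound, it is optimal.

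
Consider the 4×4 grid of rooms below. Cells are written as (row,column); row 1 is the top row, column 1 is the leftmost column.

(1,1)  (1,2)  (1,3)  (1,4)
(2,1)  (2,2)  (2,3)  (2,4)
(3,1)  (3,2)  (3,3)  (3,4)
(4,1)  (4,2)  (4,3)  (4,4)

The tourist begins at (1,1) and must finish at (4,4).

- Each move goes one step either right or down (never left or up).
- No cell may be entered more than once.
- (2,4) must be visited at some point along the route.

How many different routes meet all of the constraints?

A right/down-only route from (1,1) to (4,4) makes exactly 3 down-moves and 3 right-moves in some order.
With no other constraints that would be C(6,3) = 20 routes.
Split at (2,4) and multiply the segment counts: (1,1)→(2,4): 4; (2,4)→(4,4): 1; product = 4.
That gives 4 routes.

4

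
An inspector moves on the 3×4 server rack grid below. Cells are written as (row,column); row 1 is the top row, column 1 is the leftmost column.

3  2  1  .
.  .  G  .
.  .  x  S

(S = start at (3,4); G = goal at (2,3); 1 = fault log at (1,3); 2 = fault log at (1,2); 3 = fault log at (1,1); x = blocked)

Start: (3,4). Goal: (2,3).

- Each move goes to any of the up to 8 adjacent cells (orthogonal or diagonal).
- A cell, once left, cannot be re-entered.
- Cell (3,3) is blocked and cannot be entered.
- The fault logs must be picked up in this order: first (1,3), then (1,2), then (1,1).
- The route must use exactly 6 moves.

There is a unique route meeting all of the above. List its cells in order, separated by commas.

The waypoints must appear in the order (1,3), (1,2), (1,1), with no cell reused.
Route from (3,4): up to (2,4), up-left to (1,3), 2× left (reaching (1,1)), down-right to (2,2), right to (2,3) — 6 moves in all.
Check: order respected (1 at step 2, 2 at step 3, 3 at step 4); 6 moves as required.

(3,4), (2,4), (1,3), (1,2), (1,1), (2,2), (2,3)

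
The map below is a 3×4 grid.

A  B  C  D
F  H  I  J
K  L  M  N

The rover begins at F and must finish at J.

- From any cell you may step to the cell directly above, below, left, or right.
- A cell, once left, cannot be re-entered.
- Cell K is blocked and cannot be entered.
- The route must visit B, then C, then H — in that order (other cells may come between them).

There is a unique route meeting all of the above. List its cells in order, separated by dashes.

The waypoints must appear in the order B, C, H, with no cell reused.
Route from F: up to A, 2× right (reaching C), down to I, left to H, down to L, 2× right (reaching N), up to J — 9 moves in all.
Check: order respected (B at step 2, C at step 3, H at step 5).

F - A - B - C - I - H - L - M - N - J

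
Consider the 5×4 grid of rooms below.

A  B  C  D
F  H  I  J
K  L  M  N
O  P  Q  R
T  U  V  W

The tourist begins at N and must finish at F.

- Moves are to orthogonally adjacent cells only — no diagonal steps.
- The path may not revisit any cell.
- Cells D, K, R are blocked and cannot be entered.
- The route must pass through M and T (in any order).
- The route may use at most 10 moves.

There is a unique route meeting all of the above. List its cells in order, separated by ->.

N -> M -> Q -> V -> U -> T -> O -> P -> L -> H -> F

Any route must reach M and T and still end at F within 10 moves, so the order of the required stops is forced.
Route from N: left to M, 2× down (reaching V), 2× left (reaching T), up to O, right to P, 2× up (reaching H), left to F — 10 moves in all.
Check: all required cells visited; 10 ≤ 10 moves.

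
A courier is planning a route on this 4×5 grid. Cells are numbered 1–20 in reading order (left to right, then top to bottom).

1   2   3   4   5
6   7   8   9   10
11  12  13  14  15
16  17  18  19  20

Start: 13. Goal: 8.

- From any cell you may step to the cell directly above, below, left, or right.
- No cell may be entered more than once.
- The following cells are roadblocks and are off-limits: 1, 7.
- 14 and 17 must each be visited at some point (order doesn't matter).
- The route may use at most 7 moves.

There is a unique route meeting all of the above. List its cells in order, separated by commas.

The budget equals the shortest possible length, so every move has to be on a shortest route through the required cells.
Route from 13: left to 12, down to 17, 2× right (reaching 19), 2× up (reaching 9), left to 8 — 7 moves in all.
Check: all required cells visited; 7 ≤ 7 moves.

13, 12, 17, 18, 19, 14, 9, 8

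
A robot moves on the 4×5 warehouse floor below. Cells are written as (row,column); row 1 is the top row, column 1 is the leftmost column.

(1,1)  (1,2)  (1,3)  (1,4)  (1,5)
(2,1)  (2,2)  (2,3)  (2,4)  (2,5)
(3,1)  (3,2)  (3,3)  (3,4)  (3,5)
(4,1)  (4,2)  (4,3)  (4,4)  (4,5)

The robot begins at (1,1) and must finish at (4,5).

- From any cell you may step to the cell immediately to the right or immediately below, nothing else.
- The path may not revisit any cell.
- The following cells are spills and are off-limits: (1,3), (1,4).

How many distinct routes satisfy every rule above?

A right/down-only route from (1,1) to (4,5) makes exactly 3 down-moves and 4 right-moves in some order.
With no other constraints that would be C(7,3) = 35 routes.
Subtract routes through each blocked cell (inclusion–exclusion for overlaps): − through (1,3): 10 − through (1,4): 4 + through (1,3)&(1,4): 4 → 25.
That gives 25 routes.

25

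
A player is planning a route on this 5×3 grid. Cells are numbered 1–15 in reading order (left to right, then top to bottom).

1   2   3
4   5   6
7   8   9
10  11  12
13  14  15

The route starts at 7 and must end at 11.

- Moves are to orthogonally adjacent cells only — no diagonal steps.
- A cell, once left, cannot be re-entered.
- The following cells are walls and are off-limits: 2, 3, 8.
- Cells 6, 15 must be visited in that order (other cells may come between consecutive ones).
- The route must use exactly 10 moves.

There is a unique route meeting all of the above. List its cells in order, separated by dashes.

7 - 4 - 5 - 6 - 9 - 12 - 15 - 14 - 13 - 10 - 11

The waypoints must appear in the order 6, 15, with no cell reused.
Route from 7: up to 4, 2× right (reaching 6), 3× down (reaching 15), 2× left (reaching 13), up to 10, right to 11 — 10 moves in all.
Check: order respected (6 at step 3, 15 at step 6); 10 moves as required.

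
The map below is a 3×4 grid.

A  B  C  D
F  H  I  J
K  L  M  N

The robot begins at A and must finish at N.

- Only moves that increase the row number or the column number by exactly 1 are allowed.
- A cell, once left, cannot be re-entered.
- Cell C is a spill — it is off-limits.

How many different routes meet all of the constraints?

A right/down-only route from A to N makes exactly 2 down-moves and 3 right-moves in some order.
With no other constraints that would be C(5,2) = 10 routes.
Subtract routes through each blocked cell (inclusion–exclusion for overlaps): − through C: 3 → 7.
That gives 7 routes.

7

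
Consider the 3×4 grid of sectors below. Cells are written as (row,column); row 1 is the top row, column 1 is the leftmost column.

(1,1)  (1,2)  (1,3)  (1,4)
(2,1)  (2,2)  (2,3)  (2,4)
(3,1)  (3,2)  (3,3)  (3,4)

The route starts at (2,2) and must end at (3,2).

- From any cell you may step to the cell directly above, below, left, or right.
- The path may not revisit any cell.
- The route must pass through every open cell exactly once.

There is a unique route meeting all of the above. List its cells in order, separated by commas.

Need to visit all 12 open cells exactly once, starting at (2,2) and ending at (3,2).
Cell (3,1) has only two open neighbours ((2,1) and (3,2)), so the path must pass straight through it: one of those is the cell it's entered from and the other is where it exits.
Route from (2,2): right 1 to (2,3), down 1 to (3,3), right 1 to (3,4), up 2 to (1,4), left 3 to (1,1), down 2 to (3,1), right 1 to (3,2) — 11 moves in all.
Check: all 12 open cells covered.

(2,2), (2,3), (3,3), (3,4), (2,4), (1,4), (1,3), (1,2), (1,1), (2,1), (3,1), (3,2)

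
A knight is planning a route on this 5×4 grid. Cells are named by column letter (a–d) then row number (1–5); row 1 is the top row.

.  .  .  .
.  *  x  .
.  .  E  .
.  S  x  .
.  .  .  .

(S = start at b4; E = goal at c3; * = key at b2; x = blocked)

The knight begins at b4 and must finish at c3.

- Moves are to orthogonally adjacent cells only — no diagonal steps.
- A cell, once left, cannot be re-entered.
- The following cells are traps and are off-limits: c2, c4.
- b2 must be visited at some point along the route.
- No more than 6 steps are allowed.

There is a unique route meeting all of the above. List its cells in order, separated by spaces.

The 6-move cap with required stops at b2 leaves no slack for detours.
Route from b4: left 1 to a4, up 2 to a2, right 1 to b2, down 1 to b3, right 1 to c3 — 6 moves in all.
Check: all required cells visited; 6 ≤ 6 moves.

b4 a4 a3 a2 b2 b3 c3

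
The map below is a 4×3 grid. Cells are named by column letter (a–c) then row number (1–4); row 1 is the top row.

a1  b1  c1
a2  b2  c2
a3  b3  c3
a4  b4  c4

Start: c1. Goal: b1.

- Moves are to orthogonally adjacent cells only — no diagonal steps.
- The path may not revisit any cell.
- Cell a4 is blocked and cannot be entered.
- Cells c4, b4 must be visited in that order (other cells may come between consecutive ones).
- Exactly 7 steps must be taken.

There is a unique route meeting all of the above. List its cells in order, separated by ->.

c1 -> c2 -> c3 -> c4 -> b4 -> b3 -> b2 -> b1

The waypoints must appear in the order c4, b4, with no cell reused.
Route from c1: down 3 to c4, left 1 to b4, up 3 to b1 — 7 moves in all.
Check: order respected (c4 at step 3, b4 at step 4); 7 moves as required.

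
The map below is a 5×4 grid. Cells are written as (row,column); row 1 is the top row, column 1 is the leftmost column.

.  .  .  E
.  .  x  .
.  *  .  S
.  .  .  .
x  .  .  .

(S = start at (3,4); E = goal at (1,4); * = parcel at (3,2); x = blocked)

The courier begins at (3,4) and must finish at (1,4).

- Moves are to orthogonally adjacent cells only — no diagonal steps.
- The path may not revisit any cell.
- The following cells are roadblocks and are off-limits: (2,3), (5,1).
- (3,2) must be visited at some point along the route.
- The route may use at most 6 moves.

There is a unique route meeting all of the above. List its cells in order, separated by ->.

(3,4) -> (3,3) -> (3,2) -> (2,2) -> (1,2) -> (1,3) -> (1,4)

The 6-move cap with required stops at (3,2) leaves no slack for detours.
Route from (3,4): 2× left (reaching (3,2)), 2× up (reaching (1,2)), 2× right (reaching (1,4)) — 6 moves in all.
Check: all required cells visited; 6 ≤ 6 moves.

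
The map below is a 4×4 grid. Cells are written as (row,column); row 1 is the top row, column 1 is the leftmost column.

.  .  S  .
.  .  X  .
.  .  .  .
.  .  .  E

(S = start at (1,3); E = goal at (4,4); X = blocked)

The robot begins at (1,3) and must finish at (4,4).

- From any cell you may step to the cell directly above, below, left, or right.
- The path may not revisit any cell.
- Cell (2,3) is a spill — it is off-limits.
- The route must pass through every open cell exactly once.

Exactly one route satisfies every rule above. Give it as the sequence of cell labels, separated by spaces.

(1,3) (1,4) (2,4) (3,4) (3,3) (3,2) (2,2) (1,2) (1,1) (2,1) (3,1) (4,1) (4,2) (4,3) (4,4)

Need to visit all 15 open cells exactly once, starting at (1,3) and ending at (4,4).
Route from (1,3): right to (1,4), 2× down (reaching (3,4)), 2× left (reaching (3,2)), 2× up (reaching (1,2)), left to (1,1), 3× down (reaching (4,1)), 3× right (reaching (4,4)) — 14 moves in all.
Check: all 15 open cells covered.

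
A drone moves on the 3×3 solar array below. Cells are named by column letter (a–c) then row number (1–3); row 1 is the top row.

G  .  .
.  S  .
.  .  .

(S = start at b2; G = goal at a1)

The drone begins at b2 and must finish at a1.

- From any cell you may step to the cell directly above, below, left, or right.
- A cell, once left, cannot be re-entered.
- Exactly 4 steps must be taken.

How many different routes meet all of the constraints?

Need simple routes of exactly 4 moves from b2 to a1 (Manhattan distance 2, so 1 moves are spent on a detour and 1 undoing it).
Enumerating: b2 b3 a3 a2 a1 | b2 c2 c1 b1 a1.
That gives 2 routes.

2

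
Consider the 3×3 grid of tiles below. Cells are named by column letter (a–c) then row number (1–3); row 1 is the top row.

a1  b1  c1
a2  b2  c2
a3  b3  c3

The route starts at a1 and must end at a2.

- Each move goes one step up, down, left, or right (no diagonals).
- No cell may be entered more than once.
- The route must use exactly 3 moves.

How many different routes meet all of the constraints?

1

Need simple routes of exactly 3 moves from a1 to a2 (Manhattan distance 1, so 1 moves are spent on a detour and 1 undoing it).
Enumerating: a1 b1 b2 a2.
That gives 1 route.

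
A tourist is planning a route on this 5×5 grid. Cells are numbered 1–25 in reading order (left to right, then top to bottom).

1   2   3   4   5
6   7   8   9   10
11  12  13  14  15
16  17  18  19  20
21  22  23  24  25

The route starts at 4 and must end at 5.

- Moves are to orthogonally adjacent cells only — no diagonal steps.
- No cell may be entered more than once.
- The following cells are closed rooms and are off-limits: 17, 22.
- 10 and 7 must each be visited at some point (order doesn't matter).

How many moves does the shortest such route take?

7

Any route passes through 10 and 7 in some order between 4 and 5. Summing Manhattan distances along each leg and taking the cheapest ordering (4 → 7 → 10 → 5) gives a lower bound of 3 + 3 + 1 = 7 moves.
A route of 7 moves achieves this: 4 → 3 → 2 → 7 → 8 → 9 → 10 → 5.
Since 7 matches the lower bound, it is optimal.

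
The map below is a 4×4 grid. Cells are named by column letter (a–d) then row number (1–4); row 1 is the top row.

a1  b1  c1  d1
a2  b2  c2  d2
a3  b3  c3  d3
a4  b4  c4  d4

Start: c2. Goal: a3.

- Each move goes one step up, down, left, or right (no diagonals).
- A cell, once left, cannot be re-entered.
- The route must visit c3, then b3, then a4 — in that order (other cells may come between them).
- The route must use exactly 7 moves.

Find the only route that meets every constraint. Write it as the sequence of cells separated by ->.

c2 -> d2 -> d3 -> c3 -> b3 -> b4 -> a4 -> a3

The waypoints must appear in the order c3, b3, a4, with no cell reused.
Route from c2: right to d2, down to d3, 2× left (reaching b3), down to b4, left to a4, up to a3 — 7 moves in all.
Check: order respected (c3 at step 3, b3 at step 4, a4 at step 6); 7 moves as required.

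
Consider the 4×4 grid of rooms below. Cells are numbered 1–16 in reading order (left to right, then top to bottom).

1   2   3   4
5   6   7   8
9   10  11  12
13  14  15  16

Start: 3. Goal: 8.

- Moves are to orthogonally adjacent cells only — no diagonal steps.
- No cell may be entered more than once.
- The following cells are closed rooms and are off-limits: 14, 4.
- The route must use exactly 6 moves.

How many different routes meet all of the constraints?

6

Need simple routes of exactly 6 moves from 3 to 8 (Manhattan distance 2, so 2 moves are spent on a detour and 2 undoing it).
Enumerating: 3 7 11 15 16 12 8 | 3 7 6 10 11 12 8 | 3 2 6 10 11 7 8 | 3 2 6 10 11 12 8 | 3 2 6 7 11 12 8 | 3 2 1 5 6 7 8.
That gives 6 routes.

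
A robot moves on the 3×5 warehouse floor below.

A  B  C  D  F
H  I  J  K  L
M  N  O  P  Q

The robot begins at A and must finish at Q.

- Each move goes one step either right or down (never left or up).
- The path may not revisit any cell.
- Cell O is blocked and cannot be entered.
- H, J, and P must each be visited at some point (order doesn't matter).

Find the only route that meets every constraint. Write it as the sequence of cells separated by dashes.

A - H - I - J - K - P - Q

Moves only go right or down, so the column and row indices never decrease.
Route from A: down to H, 3× right (reaching K), down to P, right to Q — 6 moves in all.
Check: all required cells visited.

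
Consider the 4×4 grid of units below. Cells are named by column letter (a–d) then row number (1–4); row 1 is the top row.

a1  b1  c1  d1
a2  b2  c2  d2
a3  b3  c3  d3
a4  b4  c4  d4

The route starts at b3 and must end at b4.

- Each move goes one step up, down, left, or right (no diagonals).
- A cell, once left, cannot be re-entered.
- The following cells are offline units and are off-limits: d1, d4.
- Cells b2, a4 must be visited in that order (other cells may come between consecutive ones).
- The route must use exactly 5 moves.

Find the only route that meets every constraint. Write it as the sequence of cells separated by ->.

The waypoints must appear in the order b2, a4, with no cell reused.
Route from b3: up 1 to b2, left 1 to a2, down 2 to a4, right 1 to b4 — 5 moves in all.
Check: order respected (b2 at step 1, a4 at step 4); 5 moves as required.

b3 -> b2 -> a2 -> a3 -> a4 -> b4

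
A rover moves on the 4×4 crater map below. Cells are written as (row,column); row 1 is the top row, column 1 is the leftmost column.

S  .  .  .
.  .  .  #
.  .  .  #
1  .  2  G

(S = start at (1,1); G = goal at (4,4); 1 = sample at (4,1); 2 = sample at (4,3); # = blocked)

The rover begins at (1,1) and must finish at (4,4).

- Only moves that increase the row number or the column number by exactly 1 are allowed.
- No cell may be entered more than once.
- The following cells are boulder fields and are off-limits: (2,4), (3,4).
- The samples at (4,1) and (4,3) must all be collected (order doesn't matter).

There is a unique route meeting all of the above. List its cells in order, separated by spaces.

Moves only go right or down, so the column and row indices never decrease.
Route from (1,1): down 3 to (4,1), right 3 to (4,4) — 6 moves in all.
Check: all required cells visited.

(1,1) (2,1) (3,1) (4,1) (4,2) (4,3) (4,4)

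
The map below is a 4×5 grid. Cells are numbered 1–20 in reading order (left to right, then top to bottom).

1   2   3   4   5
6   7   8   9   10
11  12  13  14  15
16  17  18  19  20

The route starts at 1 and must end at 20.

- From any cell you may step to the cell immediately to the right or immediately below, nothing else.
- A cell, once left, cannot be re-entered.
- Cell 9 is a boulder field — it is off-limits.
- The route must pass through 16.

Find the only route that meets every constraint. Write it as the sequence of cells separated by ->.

1 -> 6 -> 11 -> 16 -> 17 -> 18 -> 19 -> 20

Moves only go right or down, so the column and row indices never decrease.
Route from 1: down 3 to 16, right 4 to 20 — 7 moves in all.
Check: all required cells visited.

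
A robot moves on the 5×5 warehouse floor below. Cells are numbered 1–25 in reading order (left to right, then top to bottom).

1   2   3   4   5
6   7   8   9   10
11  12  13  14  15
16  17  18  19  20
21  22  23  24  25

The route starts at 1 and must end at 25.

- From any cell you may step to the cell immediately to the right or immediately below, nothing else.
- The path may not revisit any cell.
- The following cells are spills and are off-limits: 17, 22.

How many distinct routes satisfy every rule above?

A right/down-only route from 1 to 25 makes exactly 4 down-moves and 4 right-moves in some order.
With no other constraints that would be C(8,4) = 70 routes.
Subtract routes through each blocked cell (inclusion–exclusion for overlaps): − through 17: 16 − through 22: 5 + through 17&22: 4 → 53.
That gives 53 routes.

53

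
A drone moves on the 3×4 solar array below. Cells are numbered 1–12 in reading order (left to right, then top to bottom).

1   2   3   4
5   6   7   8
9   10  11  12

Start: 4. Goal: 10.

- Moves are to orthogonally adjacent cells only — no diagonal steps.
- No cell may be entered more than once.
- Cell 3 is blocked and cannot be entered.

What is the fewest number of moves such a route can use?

The Manhattan distance from 4 to 10 is |1−3| + |4−2| = 4, so at least 4 moves are needed.
A route of 4 moves achieves this: 4 → 8 → 12 → 11 → 10.
Since 4 matches the lower bound, it is optimal.

4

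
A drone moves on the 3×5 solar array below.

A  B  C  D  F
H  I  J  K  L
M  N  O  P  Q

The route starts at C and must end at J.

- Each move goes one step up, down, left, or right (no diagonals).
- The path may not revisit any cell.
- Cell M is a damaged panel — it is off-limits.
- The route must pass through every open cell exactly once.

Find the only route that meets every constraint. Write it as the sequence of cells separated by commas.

C, B, A, H, I, N, O, P, Q, L, F, D, K, J

Need to visit all 14 open cells exactly once, starting at C and ending at J.
Route from C: left 2 to A, down 1 to H, right 1 to I, down 1 to N, right 3 to Q, up 2 to F, left 1 to D, down 1 to K, left 1 to J — 13 moves in all.
Check: all 14 open cells covered.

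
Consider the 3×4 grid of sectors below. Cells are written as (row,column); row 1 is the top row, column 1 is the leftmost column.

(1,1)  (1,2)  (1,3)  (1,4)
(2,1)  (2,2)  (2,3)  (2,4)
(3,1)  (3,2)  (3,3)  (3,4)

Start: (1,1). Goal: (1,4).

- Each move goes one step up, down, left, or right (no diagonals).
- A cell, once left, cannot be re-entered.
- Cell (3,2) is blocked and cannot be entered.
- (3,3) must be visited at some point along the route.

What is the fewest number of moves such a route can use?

7

Any route passes through (3,3) somewhere between (1,1) and (1,4). Summing Manhattan distances along the two legs ((1,1) → (3,3) → (1,4)) gives a lower bound of 4 + 3 = 7 moves.
A route of 7 moves achieves this: (1,1) → (2,1) → (2,2) → (2,3) → (3,3) → (3,4) → (2,4) → (1,4).
Since 7 matches the lower bound, it is optimal.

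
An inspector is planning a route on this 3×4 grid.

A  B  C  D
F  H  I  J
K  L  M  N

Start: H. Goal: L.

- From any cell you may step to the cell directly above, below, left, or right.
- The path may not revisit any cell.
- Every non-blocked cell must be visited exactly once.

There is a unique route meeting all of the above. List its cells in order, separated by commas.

Need to visit all 12 open cells exactly once, starting at H and ending at L.
Route from H: right to I, down to M, right to N, 2× up (reaching D), 3× left (reaching A), 2× down (reaching K), right to L — 11 moves in all.
Check: all 12 open cells covered.

H, I, M, N, J, D, C, B, A, F, K, L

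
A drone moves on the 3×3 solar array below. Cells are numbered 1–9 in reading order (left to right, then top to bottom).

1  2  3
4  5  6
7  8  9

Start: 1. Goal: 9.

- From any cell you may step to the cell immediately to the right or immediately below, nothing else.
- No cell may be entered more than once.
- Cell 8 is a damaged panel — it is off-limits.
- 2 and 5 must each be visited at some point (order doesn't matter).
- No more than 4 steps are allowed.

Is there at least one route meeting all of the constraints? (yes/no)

yes

One route that works: 1 → 2 → 5 → 6 → 9.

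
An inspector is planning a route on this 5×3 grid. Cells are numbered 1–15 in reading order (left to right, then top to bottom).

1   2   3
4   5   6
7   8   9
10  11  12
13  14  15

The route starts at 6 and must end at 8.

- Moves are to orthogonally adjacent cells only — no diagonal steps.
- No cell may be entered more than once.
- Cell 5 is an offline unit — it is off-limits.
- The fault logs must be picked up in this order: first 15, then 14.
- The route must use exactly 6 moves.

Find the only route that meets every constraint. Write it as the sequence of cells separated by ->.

The waypoints must appear in the order 15, 14, with no cell reused.
Route from 6: 3× down (reaching 15), left to 14, 2× up (reaching 8) — 6 moves in all.
Check: order respected (15 at step 3, 14 at step 4); 6 moves as required.

6 -> 9 -> 12 -> 15 -> 14 -> 11 -> 8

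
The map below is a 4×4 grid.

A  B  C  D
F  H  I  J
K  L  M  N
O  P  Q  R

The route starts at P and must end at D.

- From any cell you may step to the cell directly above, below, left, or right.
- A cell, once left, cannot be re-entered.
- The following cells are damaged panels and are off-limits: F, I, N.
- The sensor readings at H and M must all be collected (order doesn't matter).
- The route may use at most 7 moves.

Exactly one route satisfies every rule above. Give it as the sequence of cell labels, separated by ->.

P -> Q -> M -> L -> H -> B -> C -> D

The budget equals the shortest possible length, so every move has to be on a shortest route through the required cells.
Route from P: right 1 to Q, up 1 to M, left 1 to L, up 2 to B, right 2 to D — 7 moves in all.
Check: all required cells visited; 7 ≤ 7 moves.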